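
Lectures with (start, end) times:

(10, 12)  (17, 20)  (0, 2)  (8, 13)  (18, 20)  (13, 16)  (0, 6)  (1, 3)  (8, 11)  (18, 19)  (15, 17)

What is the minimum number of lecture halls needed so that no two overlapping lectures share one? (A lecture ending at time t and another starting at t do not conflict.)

starts: [0, 0, 1, 8, 8, 10, 13, 15, 17, 18, 18]
ends:   [2, 3, 6, 11, 12, 13, 16, 17, 19, 20, 20]
s0→1 s0→2 s1→3  — peak 3.

3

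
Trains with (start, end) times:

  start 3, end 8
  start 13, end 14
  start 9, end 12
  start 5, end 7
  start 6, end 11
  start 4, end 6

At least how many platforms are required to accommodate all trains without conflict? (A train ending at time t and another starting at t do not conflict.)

starts: [3, 4, 5, 6, 9, 13]
ends:   [6, 7, 8, 11, 12, 14]
s3→1 s4→2 s5→3  — peak 3.

3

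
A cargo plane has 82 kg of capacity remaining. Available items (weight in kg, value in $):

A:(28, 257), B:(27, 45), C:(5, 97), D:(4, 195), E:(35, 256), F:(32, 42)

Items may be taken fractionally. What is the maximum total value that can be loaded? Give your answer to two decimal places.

Greedy by value/weight ratio, highest first.
Order: D (195/4=48.75) > C (97/5=19.40) > A (257/28=9.18) > E (256/35=7.31) > B (45/27=1.67) > F (42/32=1.31)
Fill: take D (4 @ 195) → take C (5 @ 97) → take A (28 @ 257) → take E (35 @ 256) → take 10/27 of B → 16.67; 82/82 used.
Total value = 821.67

821.67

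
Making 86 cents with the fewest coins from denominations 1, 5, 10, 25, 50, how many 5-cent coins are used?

0

86 = 1×50 + 1×25 + 1×10 + 1×1
Count of 5: 0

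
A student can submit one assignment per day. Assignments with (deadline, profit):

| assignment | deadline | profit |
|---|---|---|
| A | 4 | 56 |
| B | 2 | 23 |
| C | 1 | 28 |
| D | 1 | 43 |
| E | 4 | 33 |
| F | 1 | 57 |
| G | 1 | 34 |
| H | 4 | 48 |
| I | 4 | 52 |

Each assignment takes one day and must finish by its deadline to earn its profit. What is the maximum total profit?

213

Take jobs in profit order; each goes to the latest open slot no later than its deadline.
Profit order: F=57 A=56 I=52 H=48 D=43 G=34 E=33 C=28 B=23
Assign: F→slot 1, A→slot 4, I→slot 3, H→slot 2, D skipped, G skipped, E skipped, C skipped, B skipped.
Slots: [1:F] [2:H] [3:I] [4:A]
Profit = 57 + 48 + 52 + 56 = 213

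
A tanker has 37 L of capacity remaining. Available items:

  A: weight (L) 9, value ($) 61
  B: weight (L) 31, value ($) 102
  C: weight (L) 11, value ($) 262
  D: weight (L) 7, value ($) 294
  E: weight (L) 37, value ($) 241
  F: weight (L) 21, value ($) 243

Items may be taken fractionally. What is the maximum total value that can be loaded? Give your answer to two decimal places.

775.86

Ratios (sorted): D 42.00, C 23.82, F 11.57, A 6.78, E 6.51, B 3.29
take D (7 @ 294); take C (11 @ 262); take 19/21 of F → 219.86. Capacity used 37/37.
Total value = 775.86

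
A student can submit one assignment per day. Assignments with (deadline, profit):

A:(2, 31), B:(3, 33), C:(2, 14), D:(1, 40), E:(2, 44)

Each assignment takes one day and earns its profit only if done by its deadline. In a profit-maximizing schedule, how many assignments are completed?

Take jobs in profit order; each goes to the latest open slot no later than its deadline.
By profit: E(d2,44), D(d1,40), B(d3,33), A(d2,31), C(d2,14)
E→slot 2; D→slot 1; B→slot 3; A skipped; C skipped.
3 of 5 scheduled.

3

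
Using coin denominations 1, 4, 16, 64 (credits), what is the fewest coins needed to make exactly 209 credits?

5

Use the largest denomination that fits, subtract, and repeat.
209 − 3×64→17 − 1×16→1 − 1×1→0
Total coins = 3 + 1 + 1 = 5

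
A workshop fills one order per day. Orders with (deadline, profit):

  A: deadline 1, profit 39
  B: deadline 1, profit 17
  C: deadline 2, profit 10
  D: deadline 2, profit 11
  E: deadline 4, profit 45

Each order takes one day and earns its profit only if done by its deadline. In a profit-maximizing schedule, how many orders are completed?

3

Take jobs in profit order; each goes to the latest open slot no later than its deadline.
Profit order: E=45 A=39 B=17 D=11 C=10
Assign: E→slot 4, A→slot 1, B skipped, D→slot 2, C skipped.
Slots: [1:A] [2:D] [4:E]
3 of 5 scheduled.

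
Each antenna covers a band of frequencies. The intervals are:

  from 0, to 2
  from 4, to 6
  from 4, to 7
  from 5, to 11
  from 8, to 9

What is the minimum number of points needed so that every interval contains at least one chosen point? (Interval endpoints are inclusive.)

3

Process intervals by earliest right end; each time one isn't hit yet, stab at its right endpoint.
By right end: [0,2]  [4,6]  [4,7]  [8,9]  [5,11]
[0,2] uncovered → point at 2; [4,6] uncovered → point at 6; [8,9] uncovered → point at 9.
Points: 2, 6, 9 (3 total).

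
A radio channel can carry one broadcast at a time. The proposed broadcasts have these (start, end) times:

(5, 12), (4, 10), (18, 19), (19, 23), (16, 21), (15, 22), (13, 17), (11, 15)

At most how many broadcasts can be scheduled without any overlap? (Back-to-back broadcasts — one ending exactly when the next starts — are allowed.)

Sort by end time and greedily take each interval whose start is ≥ the last chosen end.
By end time: (4,10), (5,12), (11,15), (13,17), (18,19), (16,21), (15,22), (19,23).
Pick (4,10); next start ≥ 10 → (11,15); next start ≥ 15 → (18,19); next start ≥ 19 → (19,23).
Selected 4 broadcasts.

4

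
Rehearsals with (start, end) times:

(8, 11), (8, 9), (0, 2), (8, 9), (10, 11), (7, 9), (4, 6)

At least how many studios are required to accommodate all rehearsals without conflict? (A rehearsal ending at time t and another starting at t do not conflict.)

4

Events (time:±→running): 0:+→1 2:-→0 4:+→1 6:-→0 7:+→1 8:+→2 8:+→3 8:+→4 … peak 4.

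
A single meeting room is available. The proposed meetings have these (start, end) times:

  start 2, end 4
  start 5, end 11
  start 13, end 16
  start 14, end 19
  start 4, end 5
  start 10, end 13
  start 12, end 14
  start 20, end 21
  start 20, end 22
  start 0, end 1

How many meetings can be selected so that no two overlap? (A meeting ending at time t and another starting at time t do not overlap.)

Greedy by earliest finish: after sorting by end time, pick each interval compatible with the last pick.
By end time: (0,1), (2,4), (4,5), (5,11), (10,13), (12,14), (13,16), (14,19), (20,21), (20,22).
Pick (0,1); next start ≥ 1 → (2,4); next start ≥ 4 → (4,5); next start ≥ 5 → (5,11); next start ≥ 11 → (12,14); next start ≥ 14 → (14,19); next start ≥ 19 → (20,21).
Selected 7 meetings.

7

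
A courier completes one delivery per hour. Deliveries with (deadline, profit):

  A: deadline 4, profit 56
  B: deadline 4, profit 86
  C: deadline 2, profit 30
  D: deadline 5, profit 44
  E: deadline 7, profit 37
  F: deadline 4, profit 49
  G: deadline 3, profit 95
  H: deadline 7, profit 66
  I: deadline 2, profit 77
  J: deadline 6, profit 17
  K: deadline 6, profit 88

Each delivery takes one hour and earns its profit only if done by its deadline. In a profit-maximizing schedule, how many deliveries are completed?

By profit: G(d3,95), K(d6,88), B(d4,86), I(d2,77), H(d7,66), A(d4,56), F(d4,49), D(d5,44), E(d7,37), C(d2,30), J(d6,17)
G→slot 3; K→slot 6; B→slot 4; I→slot 2; H→slot 7; A→slot 1; F skipped; D→slot 5; E skipped; C skipped; J skipped.
7 of 11 scheduled.

7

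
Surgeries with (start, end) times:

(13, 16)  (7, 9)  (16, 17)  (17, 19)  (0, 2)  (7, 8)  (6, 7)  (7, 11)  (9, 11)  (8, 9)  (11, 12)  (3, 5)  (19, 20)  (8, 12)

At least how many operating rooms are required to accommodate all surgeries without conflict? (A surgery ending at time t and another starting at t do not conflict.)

4

Count concurrent intervals with a sweep; the peak is the room count.
Events (time:±→running): 0:+→1 2:-→0 3:+→1 5:-→0 6:+→1 7:-→0 7:+→1 7:+→2 7:+→3 8:-→2 8:+→3 8:+→4 … peak 4.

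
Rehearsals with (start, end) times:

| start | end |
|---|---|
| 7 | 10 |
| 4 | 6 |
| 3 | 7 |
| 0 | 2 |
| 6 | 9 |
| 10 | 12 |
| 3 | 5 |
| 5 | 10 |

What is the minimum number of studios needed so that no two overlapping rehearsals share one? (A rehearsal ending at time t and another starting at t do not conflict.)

Count concurrent intervals with a sweep; the peak is the room count.
Events (time:±→running): 0:+→1 2:-→0 3:+→1 3:+→2 4:+→3 … peak 3.

3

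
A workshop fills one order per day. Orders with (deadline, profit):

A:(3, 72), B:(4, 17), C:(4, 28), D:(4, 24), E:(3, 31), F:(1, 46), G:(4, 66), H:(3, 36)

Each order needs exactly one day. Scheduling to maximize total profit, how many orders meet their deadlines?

4

Profit order: A=72 G=66 F=46 H=36 E=31 C=28 D=24 B=17
Assign: A→slot 3, G→slot 4, F→slot 1, H→slot 2, E skipped, C skipped, D skipped, B skipped.
Slots: [1:F] [2:H] [3:A] [4:G]
4 of 8 scheduled.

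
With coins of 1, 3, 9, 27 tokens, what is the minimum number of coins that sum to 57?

57 = 2×27 + 1×3
Total coins = 2 + 1 = 3

3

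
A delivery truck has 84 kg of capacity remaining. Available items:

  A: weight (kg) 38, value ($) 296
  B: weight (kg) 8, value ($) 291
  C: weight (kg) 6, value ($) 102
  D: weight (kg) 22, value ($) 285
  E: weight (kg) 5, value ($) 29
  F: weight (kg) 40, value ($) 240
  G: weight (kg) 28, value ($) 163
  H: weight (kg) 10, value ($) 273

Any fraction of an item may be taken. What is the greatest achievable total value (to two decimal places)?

1247.00

Greedy by value/weight ratio, highest first.
Order: B (291/8=36.38) > H (273/10=27.30) > C (102/6=17.00) > D (285/22=12.95) > A (296/38=7.79) > F (240/40=6.00) > G (163/28=5.82) > E (29/5=5.80)
Fill: take B (8 @ 291) → take H (10 @ 273) → take C (6 @ 102) → take D (22 @ 285) → take A (38 @ 296); 84/84 used.
Total value = 1247.00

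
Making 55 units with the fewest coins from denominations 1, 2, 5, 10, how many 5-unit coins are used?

1

55 = 5×10 + 1×5
Count of 5: 1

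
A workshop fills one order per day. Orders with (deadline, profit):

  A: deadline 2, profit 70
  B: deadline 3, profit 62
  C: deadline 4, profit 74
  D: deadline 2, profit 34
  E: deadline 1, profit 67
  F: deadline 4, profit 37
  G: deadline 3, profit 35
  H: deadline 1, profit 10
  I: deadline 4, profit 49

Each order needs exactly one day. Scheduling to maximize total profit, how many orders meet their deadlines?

4

Take jobs in profit order; each goes to the latest open slot no later than its deadline.
By profit: C(d4,74), A(d2,70), E(d1,67), B(d3,62), I(d4,49), F(d4,37), G(d3,35), D(d2,34), H(d1,10)
C→slot 4; A→slot 2; E→slot 1; B→slot 3; I skipped; F skipped; G skipped; D skipped; H skipped.
4 of 9 scheduled.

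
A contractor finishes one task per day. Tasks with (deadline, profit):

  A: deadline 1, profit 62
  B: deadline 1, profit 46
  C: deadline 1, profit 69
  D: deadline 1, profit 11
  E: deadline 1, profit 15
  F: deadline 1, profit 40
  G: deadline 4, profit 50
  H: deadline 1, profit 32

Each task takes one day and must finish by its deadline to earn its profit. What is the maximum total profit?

119

Take jobs in profit order; each goes to the latest open slot no later than its deadline.
By profit: C(d1,69), A(d1,62), G(d4,50), B(d1,46), F(d1,40), H(d1,32), E(d1,15), D(d1,11)
C→slot 1; A skipped; G→slot 4; B skipped; F skipped; H skipped; E skipped; D skipped.
Profit = 69 + 50 = 119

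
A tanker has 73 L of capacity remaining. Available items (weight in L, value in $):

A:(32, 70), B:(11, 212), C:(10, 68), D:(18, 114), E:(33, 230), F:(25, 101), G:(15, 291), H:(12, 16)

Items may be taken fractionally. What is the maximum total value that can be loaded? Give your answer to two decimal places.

Ratios (sorted): G 19.40, B 19.27, E 6.97, C 6.80, D 6.33, F 4.04, A 2.19, H 1.33
take G (15 @ 291); take B (11 @ 212); take E (33 @ 230); take C (10 @ 68); take 4/18 of D → 25.33. Capacity used 73/73.
Total value = 826.33

826.33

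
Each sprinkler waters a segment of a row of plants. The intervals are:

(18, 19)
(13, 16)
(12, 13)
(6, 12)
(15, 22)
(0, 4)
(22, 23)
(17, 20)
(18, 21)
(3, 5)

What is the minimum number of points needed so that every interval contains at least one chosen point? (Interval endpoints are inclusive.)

Sort by right endpoint; whenever an interval is uncovered, place a point at its right end.
Sorted: [0,4] [3,5] [6,12] [12,13] [13,16] [18,19] [17,20] [18,21] [15,22] [22,23]
{[0,4],[3,5]} hit by 4; {[6,12],[12,13]} hit by 12; {[13,16]} hit by 16; {[18,19],[17,20],[18,21],[15,22]} hit by 19; {[22,23]} hit by 23.
Points: 4, 12, 16, 19, 23 (5 total).

5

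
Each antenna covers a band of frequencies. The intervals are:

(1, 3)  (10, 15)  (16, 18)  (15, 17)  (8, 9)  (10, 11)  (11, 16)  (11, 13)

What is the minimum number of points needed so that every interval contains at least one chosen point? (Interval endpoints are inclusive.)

4

Sort by right endpoint; whenever an interval is uncovered, place a point at its right end.
By right end: [1,3]  [8,9]  [10,11]  [11,13]  [10,15]  [11,16]  [15,17]  [16,18]
[1,3] uncovered → point at 3; [8,9] uncovered → point at 9; [10,11] uncovered → point at 11; [15,17] uncovered → point at 17.
Points: 3, 9, 11, 17 (4 total).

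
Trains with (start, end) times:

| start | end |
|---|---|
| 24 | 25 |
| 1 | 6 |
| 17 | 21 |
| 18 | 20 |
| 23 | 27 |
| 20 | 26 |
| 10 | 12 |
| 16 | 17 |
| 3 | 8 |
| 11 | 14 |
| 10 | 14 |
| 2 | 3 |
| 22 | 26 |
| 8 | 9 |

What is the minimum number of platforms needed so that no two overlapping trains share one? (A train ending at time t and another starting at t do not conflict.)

The answer is the maximum number of intervals overlapping at any instant.
starts: [1, 2, 3, 8, 10, 10, 11, 16, 17, 18, 20, 22, 23, 24]
ends:   [3, 6, 8, 9, 12, 14, 14, 17, 20, 21, 25, 26, 26, 27]
s1→1 s2→2 e3→1 s3→2 e6→1 e8→0 s8→1 e9→0 s10→1 s10→2 s11→3 e12→2 e14→1 e14→0 s16→1 e17→0 s17→1 s18→2 e20→1 s20→2 e21→1 s22→2 s23→3 s24→4  — peak 4.

4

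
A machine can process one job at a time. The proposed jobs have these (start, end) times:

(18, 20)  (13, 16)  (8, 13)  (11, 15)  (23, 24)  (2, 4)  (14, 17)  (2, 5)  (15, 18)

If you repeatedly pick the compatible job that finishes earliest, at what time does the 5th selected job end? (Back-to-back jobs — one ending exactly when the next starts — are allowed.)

Order by finish time; keep every interval that doesn't clash with the previous kept one.
Sorted by end: (2,4)  (2,5)  (8,13)  (11,15)  (13,16)  (14,17)  (15,18)  (18,20)  (23,24)
take (2,4); skip (2,5); take (8,13); skip (11,15); take (13,16); take (18,20); take (23,24).
Selected: (2,4) (8,13) (13,16) (18,20) (23,24)

24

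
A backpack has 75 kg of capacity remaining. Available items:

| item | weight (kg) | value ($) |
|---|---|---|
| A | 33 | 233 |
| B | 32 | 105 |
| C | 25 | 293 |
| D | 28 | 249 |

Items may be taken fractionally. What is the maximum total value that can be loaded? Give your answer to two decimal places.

697.33

Greedy by value/weight ratio, highest first.
Ratios (sorted): C 11.72, D 8.89, A 7.06, B 3.28
take C (25 @ 293); take D (28 @ 249); take 22/33 of A → 155.33. Capacity used 75/75.
Total value = 697.33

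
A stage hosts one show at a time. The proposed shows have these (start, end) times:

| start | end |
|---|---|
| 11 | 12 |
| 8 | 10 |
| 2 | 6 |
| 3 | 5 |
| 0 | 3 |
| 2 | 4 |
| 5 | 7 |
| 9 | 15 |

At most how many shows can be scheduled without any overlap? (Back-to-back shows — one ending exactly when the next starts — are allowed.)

5

Order by finish time; keep every interval that doesn't clash with the previous kept one.
Sorted by end: (0,3)  (2,4)  (3,5)  (2,6)  (5,7)  (8,10)  (11,12)  (9,15)
take (0,3); take (3,5); take (5,7); take (8,10); take (11,12).
Selected 5 shows.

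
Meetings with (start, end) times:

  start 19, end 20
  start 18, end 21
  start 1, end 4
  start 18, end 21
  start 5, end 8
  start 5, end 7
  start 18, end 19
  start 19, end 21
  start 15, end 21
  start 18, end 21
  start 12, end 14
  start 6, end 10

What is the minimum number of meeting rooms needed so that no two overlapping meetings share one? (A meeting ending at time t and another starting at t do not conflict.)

6

Count concurrent intervals with a sweep; the peak is the room count.
starts: [1, 5, 5, 6, 12, 15, 18, 18, 18, 18, 19, 19]
ends:   [4, 7, 8, 10, 14, 19, 20, 21, 21, 21, 21, 21]
s1→1 e4→0 s5→1 s5→2 s6→3 e7→2 e8→1 e10→0 s12→1 e14→0 s15→1 s18→2 s18→3 s18→4 s18→5 e19→4 s19→5 s19→6  — peak 6.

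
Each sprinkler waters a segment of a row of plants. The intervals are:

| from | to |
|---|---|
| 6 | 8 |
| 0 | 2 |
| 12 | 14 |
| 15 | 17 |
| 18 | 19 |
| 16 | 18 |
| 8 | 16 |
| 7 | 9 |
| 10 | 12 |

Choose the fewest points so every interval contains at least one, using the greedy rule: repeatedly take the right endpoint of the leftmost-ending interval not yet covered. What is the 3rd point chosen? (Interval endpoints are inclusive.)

Sort by right endpoint; whenever an interval is uncovered, place a point at its right end.
By right end: [0,2]  [6,8]  [7,9]  [10,12]  [12,14]  [8,16]  [15,17]  [16,18]  [18,19]
[0,2] uncovered → point at 2; [6,8] uncovered → point at 8; [10,12] uncovered → point at 12; [15,17] uncovered → point at 17; [18,19] uncovered → point at 19.
Points: 2, 8, 12, 17, 19 (5 total).

12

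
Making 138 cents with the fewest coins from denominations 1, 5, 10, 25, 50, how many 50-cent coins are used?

138 = 2×50 + 1×25 + 1×10 + 3×1
Count of 50: 2

2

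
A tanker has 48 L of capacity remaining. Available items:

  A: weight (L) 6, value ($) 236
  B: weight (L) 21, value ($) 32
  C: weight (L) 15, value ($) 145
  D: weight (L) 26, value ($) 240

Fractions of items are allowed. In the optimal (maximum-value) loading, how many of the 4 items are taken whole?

Ratios (sorted): A 39.33, C 9.67, D 9.23, B 1.52
take A (6 @ 236); take C (15 @ 145); take D (26 @ 240); take 1/21 of B → 1.52. Capacity used 48/48.
3 item(s) taken whole; one partial (take 1/21 of B).

3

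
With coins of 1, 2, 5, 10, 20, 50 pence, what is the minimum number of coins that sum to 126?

5

126 − 2×50→26 − 1×20→6 − 1×5→1 − 1×1→0
Total coins = 2 + 1 + 1 + 1 = 5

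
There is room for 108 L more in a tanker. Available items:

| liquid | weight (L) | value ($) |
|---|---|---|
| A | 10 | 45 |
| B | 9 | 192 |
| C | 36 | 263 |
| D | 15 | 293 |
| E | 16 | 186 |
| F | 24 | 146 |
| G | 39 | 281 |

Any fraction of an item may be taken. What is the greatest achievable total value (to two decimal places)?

Sort by value per unit weight and fill in that order.
Ratios (sorted): B 21.33, D 19.53, E 11.62, C 7.31, G 7.21, F 6.08, A 4.50
take B (9 @ 192); take D (15 @ 293); take E (16 @ 186); take C (36 @ 263); take 32/39 of G → 230.56. Capacity used 108/108.
Total value = 1164.56

1164.56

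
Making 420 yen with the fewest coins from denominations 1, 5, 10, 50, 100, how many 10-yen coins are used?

2

Use the largest denomination that fits, subtract, and repeat.
420 − 4×100→20 − 2×10→0
Count of 10: 2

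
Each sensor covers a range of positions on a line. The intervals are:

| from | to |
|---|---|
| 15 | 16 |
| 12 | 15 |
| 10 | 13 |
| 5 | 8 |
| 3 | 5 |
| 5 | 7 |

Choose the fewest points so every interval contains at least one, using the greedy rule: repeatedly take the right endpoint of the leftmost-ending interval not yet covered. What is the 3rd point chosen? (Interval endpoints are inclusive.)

16

By right end: [3,5]  [5,7]  [5,8]  [10,13]  [12,15]  [15,16]
[3,5] uncovered → point at 5; [10,13] uncovered → point at 13; [15,16] uncovered → point at 16.
Points: 5, 13, 16 (3 total).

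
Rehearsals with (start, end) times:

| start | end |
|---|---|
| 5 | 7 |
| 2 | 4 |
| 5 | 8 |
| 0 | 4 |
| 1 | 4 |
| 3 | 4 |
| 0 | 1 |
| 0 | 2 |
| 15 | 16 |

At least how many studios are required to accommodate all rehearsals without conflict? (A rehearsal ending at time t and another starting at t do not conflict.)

4

starts: [0, 0, 0, 1, 2, 3, 5, 5, 15]
ends:   [1, 2, 4, 4, 4, 4, 7, 8, 16]
s0→1 s0→2 s0→3 e1→2 s1→3 e2→2 s2→3 s3→4  — peak 4.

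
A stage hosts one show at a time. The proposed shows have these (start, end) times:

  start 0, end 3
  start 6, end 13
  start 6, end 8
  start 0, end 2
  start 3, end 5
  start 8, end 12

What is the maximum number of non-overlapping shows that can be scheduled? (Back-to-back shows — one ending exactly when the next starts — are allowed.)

4

Sort by end time and greedily take each interval whose start is ≥ the last chosen end.
Sorted by end: (0,2)  (0,3)  (3,5)  (6,8)  (8,12)  (6,13)
take (0,2); take (3,5); take (6,8); take (8,12).
Selected 4 shows.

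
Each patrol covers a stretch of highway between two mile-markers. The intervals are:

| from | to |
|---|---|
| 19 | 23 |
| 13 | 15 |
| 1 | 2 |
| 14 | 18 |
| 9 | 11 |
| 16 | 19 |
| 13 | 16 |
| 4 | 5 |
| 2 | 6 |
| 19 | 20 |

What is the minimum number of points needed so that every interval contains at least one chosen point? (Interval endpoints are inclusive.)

Process intervals by earliest right end; each time one isn't hit yet, stab at its right endpoint.
Sorted: [1,2] [4,5] [2,6] [9,11] [13,15] [13,16] [14,18] [16,19] [19,20] [19,23]
{[1,2]} hit by 2; {[4,5],[2,6]} hit by 5; {[9,11]} hit by 11; {[13,15],[13,16],[14,18]} hit by 15; {[16,19],[19,20],[19,23]} hit by 19.
Points: 2, 5, 11, 15, 19 (5 total).

5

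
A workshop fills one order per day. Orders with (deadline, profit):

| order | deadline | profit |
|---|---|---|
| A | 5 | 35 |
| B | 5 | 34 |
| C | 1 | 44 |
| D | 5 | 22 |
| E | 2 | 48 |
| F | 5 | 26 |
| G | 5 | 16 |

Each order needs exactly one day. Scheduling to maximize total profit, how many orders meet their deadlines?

5

Sort by profit descending; place each in the latest free slot ≤ its deadline.
By profit: E(d2,48), C(d1,44), A(d5,35), B(d5,34), F(d5,26), D(d5,22), G(d5,16)
E→slot 2; C→slot 1; A→slot 5; B→slot 4; F→slot 3; D skipped; G skipped.
5 of 7 scheduled.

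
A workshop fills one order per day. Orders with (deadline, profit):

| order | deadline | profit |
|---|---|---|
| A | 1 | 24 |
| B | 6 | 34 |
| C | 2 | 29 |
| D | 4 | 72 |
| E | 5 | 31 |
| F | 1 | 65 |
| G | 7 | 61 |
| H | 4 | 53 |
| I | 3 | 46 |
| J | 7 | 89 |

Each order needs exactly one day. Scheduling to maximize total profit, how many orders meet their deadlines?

By profit: J(d7,89), D(d4,72), F(d1,65), G(d7,61), H(d4,53), I(d3,46), B(d6,34), E(d5,31), C(d2,29), A(d1,24)
J→slot 7; D→slot 4; F→slot 1; G→slot 6; H→slot 3; I→slot 2; B→slot 5; E skipped; C skipped; A skipped.
7 of 10 scheduled.

7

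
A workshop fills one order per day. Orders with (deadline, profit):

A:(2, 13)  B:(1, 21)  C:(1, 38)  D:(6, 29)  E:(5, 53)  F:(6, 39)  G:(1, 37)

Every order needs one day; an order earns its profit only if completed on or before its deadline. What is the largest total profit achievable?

By profit: E(d5,53), F(d6,39), C(d1,38), G(d1,37), D(d6,29), B(d1,21), A(d2,13)
E→slot 5; F→slot 6; C→slot 1; G skipped; D→slot 4; B skipped; A→slot 2.
Profit = 38 + 13 + 29 + 53 + 39 = 172

172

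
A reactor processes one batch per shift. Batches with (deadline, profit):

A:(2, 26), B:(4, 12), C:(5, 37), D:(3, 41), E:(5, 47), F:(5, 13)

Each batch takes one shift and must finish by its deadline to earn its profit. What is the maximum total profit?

Sort by profit descending; place each in the latest free slot ≤ its deadline.
By profit: E(d5,47), D(d3,41), C(d5,37), A(d2,26), F(d5,13), B(d4,12)
E→slot 5; D→slot 3; C→slot 4; A→slot 2; F→slot 1; B skipped.
Profit = 13 + 26 + 41 + 37 + 47 = 164

164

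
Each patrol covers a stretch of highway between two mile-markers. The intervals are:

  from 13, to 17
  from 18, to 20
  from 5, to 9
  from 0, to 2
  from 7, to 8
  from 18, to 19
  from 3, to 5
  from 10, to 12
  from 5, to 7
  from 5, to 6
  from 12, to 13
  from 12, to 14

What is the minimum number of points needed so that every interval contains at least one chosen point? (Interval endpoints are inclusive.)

6

Process intervals by earliest right end; each time one isn't hit yet, stab at its right endpoint.
Sorted: [0,2] [3,5] [5,6] [5,7] [7,8] [5,9] [10,12] [12,13] [12,14] [13,17] [18,19] [18,20]
{[0,2]} hit by 2; {[3,5],[5,6],[5,7]} hit by 5; {[7,8],[5,9]} hit by 8; {[10,12],[12,13],[12,14]} hit by 12; {[13,17]} hit by 17; {[18,19],[18,20]} hit by 19.
Points: 2, 5, 8, 12, 17, 19 (6 total).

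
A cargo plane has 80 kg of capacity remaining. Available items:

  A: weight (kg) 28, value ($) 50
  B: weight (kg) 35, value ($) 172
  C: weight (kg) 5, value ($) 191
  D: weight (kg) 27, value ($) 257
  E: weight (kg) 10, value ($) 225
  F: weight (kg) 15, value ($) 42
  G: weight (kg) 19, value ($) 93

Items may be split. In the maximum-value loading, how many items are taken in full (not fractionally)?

Greedy by value/weight ratio, highest first.
Ratios (sorted): C 38.20, E 22.50, D 9.52, B 4.91, G 4.89, F 2.80, A 1.79
take C (5 @ 191); take E (10 @ 225); take D (27 @ 257); take B (35 @ 172); take 3/19 of G → 14.68. Capacity used 80/80.
4 item(s) taken whole; one partial (take 3/19 of G).

4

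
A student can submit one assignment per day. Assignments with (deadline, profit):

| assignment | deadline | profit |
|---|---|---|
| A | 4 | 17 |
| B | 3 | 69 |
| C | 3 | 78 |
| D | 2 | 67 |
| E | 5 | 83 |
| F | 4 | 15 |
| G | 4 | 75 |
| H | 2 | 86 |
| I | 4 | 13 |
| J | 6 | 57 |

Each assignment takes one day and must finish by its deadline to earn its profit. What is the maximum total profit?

Sort by profit descending; place each in the latest free slot ≤ its deadline.
By profit: H(d2,86), E(d5,83), C(d3,78), G(d4,75), B(d3,69), D(d2,67), J(d6,57), A(d4,17), F(d4,15), I(d4,13)
H→slot 2; E→slot 5; C→slot 3; G→slot 4; B→slot 1; D skipped; J→slot 6; A skipped; F skipped; I skipped.
Profit = 69 + 86 + 78 + 75 + 83 + 57 = 448

448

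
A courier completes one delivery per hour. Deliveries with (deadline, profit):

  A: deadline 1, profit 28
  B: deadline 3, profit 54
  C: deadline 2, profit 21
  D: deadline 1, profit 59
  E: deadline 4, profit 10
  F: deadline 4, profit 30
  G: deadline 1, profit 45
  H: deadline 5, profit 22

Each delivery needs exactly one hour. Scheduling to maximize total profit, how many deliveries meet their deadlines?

5

Profit order: D=59 B=54 G=45 F=30 A=28 H=22 C=21 E=10
Assign: D→slot 1, B→slot 3, G skipped, F→slot 4, A skipped, H→slot 5, C→slot 2, E skipped.
Slots: [1:D] [2:C] [3:B] [4:F] [5:H]
5 of 8 scheduled.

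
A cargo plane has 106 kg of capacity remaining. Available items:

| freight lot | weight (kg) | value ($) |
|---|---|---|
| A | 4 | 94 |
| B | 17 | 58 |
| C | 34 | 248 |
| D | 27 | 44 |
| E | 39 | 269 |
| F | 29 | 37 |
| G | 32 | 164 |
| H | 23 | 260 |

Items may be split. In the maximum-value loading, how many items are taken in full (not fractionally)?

Order: A (94/4=23.50) > H (260/23=11.30) > C (248/34=7.29) > E (269/39=6.90) > G (164/32=5.12) > B (58/17=3.41) > D (44/27=1.63) > F (37/29=1.28)
Fill: take A (4 @ 94) → take H (23 @ 260) → take C (34 @ 248) → take E (39 @ 269) → take 6/32 of G → 30.75; 106/106 used.
4 item(s) taken whole; one partial (take 6/32 of G).

4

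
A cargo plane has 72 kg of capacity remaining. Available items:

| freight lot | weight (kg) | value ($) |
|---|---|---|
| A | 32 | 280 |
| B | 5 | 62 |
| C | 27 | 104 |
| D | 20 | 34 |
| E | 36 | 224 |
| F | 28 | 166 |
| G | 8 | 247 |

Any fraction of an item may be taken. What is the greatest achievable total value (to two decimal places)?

Ratios (sorted): G 30.88, B 12.40, A 8.75, E 6.22, F 5.93, C 3.85, D 1.70
take G (8 @ 247); take B (5 @ 62); take A (32 @ 280); take 27/36 of E → 168.00. Capacity used 72/72.
Total value = 757.00

757.00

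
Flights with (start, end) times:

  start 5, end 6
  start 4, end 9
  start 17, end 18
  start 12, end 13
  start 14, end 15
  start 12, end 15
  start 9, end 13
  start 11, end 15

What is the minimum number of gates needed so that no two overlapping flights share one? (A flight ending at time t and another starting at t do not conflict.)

4

Events (time:±→running): 4:+→1 5:+→2 6:-→1 9:-→0 9:+→1 11:+→2 12:+→3 12:+→4 … peak 4.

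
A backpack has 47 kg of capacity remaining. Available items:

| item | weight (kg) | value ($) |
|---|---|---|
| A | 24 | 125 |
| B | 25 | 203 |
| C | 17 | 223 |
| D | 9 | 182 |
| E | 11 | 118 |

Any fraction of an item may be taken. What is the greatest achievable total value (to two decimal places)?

Ratios (sorted): D 20.22, C 13.12, E 10.73, B 8.12, A 5.21
take D (9 @ 182); take C (17 @ 223); take E (11 @ 118); take 10/25 of B → 81.20. Capacity used 47/47.
Total value = 604.20

604.20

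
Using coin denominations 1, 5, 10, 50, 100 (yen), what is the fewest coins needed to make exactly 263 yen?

7

Use the largest denomination that fits, subtract, and repeat.
263 − 2×100→63 − 1×50→13 − 1×10→3 − 3×1→0
Total coins = 2 + 1 + 1 + 3 = 7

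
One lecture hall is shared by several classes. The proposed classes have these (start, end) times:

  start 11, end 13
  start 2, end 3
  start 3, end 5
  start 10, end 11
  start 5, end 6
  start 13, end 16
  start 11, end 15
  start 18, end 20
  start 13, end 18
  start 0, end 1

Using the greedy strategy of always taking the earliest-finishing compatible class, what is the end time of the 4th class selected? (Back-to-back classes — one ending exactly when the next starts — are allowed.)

6

By end time: (0,1), (2,3), (3,5), (5,6), (10,11), (11,13), (11,15), (13,16), (13,18), (18,20).
Pick (0,1); next start ≥ 1 → (2,3); next start ≥ 3 → (3,5); next start ≥ 5 → (5,6); next start ≥ 6 → (10,11); next start ≥ 11 → (11,13); next start ≥ 13 → (13,16); next start ≥ 16 → (18,20).
Selected: (0,1) (2,3) (3,5) (5,6) (10,11) (11,13) (13,16) (18,20)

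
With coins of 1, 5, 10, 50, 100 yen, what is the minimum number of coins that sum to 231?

6

Use the largest denomination that fits, subtract, and repeat.
231 = 2×100 + 3×10 + 1×1
Total coins = 2 + 3 + 1 = 6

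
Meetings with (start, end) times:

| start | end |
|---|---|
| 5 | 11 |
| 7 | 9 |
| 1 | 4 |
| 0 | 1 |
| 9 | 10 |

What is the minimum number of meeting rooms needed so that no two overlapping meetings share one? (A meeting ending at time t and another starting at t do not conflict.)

Count concurrent intervals with a sweep; the peak is the room count.
Events (time:±→running): 0:+→1 1:-→0 1:+→1 4:-→0 5:+→1 7:+→2 … peak 2.

2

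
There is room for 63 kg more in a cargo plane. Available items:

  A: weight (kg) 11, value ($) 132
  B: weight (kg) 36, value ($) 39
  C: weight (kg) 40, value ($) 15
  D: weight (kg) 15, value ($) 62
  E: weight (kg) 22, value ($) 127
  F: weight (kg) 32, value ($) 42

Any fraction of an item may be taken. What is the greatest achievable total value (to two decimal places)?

340.69

Sort by value per unit weight and fill in that order.
Order: A (132/11=12.00) > E (127/22=5.77) > D (62/15=4.13) > F (42/32=1.31) > B (39/36=1.08) > C (15/40=0.38)
Fill: take A (11 @ 132) → take E (22 @ 127) → take D (15 @ 62) → take 15/32 of F → 19.69; 63/63 used.
Total value = 340.69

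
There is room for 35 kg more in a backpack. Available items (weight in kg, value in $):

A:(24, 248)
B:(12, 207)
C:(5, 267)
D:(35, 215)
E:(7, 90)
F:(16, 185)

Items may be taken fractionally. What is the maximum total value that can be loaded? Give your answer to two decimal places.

Order: C (267/5=53.40) > B (207/12=17.25) > E (90/7=12.86) > F (185/16=11.56) > A (248/24=10.33) > D (215/35=6.14)
Fill: take C (5 @ 267) → take B (12 @ 207) → take E (7 @ 90) → take 11/16 of F → 127.19; 35/35 used.
Total value = 691.19

691.19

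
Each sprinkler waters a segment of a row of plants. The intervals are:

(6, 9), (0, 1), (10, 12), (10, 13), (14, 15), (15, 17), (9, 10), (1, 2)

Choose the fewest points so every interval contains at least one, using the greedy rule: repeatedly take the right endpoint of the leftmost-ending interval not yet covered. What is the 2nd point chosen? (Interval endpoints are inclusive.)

Process intervals by earliest right end; each time one isn't hit yet, stab at its right endpoint.
Sorted: [0,1] [1,2] [6,9] [9,10] [10,12] [10,13] [14,15] [15,17]
{[0,1],[1,2]} hit by 1; {[6,9],[9,10]} hit by 9; {[10,12],[10,13]} hit by 12; {[14,15],[15,17]} hit by 15.
Points: 1, 9, 12, 15 (4 total).

9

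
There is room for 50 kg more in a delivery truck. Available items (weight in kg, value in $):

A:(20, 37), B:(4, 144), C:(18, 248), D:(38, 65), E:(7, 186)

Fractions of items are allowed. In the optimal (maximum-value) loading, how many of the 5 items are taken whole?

4

Ratios (sorted): B 36.00, E 26.57, C 13.78, A 1.85, D 1.71
take B (4 @ 144); take E (7 @ 186); take C (18 @ 248); take A (20 @ 37); take 1/38 of D → 1.71. Capacity used 50/50.
4 item(s) taken whole; one partial (take 1/38 of D).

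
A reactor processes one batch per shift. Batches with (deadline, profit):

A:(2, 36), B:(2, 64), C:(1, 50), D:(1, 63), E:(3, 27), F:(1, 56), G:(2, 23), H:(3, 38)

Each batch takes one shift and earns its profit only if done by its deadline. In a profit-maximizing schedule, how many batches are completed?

Sort by profit descending; place each in the latest free slot ≤ its deadline.
By profit: B(d2,64), D(d1,63), F(d1,56), C(d1,50), H(d3,38), A(d2,36), E(d3,27), G(d2,23)
B→slot 2; D→slot 1; F skipped; C skipped; H→slot 3; A skipped; E skipped; G skipped.
3 of 8 scheduled.

3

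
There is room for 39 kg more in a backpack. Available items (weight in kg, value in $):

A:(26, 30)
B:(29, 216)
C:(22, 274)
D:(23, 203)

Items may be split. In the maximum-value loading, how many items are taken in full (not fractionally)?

Sort by value per unit weight and fill in that order.
Order: C (274/22=12.45) > D (203/23=8.83) > B (216/29=7.45) > A (30/26=1.15)
Fill: take C (22 @ 274) → take 17/23 of D → 150.04; 39/39 used.
1 item(s) taken whole; one partial (take 17/23 of D).

1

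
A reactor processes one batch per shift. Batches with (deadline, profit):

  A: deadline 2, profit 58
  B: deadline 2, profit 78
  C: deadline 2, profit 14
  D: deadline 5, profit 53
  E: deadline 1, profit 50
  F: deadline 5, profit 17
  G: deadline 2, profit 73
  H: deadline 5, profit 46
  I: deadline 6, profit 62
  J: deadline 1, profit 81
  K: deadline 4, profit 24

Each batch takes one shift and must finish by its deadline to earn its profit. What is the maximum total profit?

344

Sort by profit descending; place each in the latest free slot ≤ its deadline.
Profit order: J=81 B=78 G=73 I=62 A=58 D=53 E=50 H=46 K=24 F=17 C=14
Assign: J→slot 1, B→slot 2, G skipped, I→slot 6, A skipped, D→slot 5, E skipped, H→slot 4, K→slot 3, F skipped, C skipped.
Slots: [1:J] [2:B] [3:K] [4:H] [5:D] [6:I]
Profit = 81 + 78 + 24 + 46 + 53 + 62 = 344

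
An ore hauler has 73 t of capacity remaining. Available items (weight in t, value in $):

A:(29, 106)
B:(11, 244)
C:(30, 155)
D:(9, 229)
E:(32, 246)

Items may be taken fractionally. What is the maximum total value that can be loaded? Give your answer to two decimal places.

Order: D (229/9=25.44) > B (244/11=22.18) > E (246/32=7.69) > C (155/30=5.17) > A (106/29=3.66)
Fill: take D (9 @ 229) → take B (11 @ 244) → take E (32 @ 246) → take 21/30 of C → 108.50; 73/73 used.
Total value = 827.50

827.50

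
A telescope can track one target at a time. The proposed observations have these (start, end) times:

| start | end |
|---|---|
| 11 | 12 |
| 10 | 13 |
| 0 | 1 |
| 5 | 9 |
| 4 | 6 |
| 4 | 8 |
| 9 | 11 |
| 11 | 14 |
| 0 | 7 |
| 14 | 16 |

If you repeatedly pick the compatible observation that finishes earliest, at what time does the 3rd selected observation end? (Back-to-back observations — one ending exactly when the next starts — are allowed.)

Sorted by end: (0,1)  (4,6)  (0,7)  (4,8)  (5,9)  (9,11)  (11,12)  (10,13)  (11,14)  (14,16)
take (0,1); take (4,6); skip (5,9); take (9,11); take (11,12); take (14,16).
Selected: (0,1) (4,6) (9,11) (11,12) (14,16)

11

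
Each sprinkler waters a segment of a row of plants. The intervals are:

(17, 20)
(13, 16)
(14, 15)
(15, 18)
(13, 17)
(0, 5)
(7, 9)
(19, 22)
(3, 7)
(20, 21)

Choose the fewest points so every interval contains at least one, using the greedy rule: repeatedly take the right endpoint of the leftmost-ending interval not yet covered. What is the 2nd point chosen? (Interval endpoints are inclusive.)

9

Sort by right endpoint; whenever an interval is uncovered, place a point at its right end.
Sorted: [0,5] [3,7] [7,9] [14,15] [13,16] [13,17] [15,18] [17,20] [20,21] [19,22]
{[0,5],[3,7]} hit by 5; {[7,9]} hit by 9; {[14,15],[13,16],[13,17],[15,18]} hit by 15; {[17,20],[20,21],[19,22]} hit by 20.
Points: 5, 9, 15, 20 (4 total).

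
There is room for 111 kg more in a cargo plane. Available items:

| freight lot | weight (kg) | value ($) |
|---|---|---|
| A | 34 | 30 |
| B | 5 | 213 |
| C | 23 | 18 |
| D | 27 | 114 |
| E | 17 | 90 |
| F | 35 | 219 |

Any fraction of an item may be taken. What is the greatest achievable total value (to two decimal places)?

659.82

Greedy by value/weight ratio, highest first.
Order: B (213/5=42.60) > F (219/35=6.26) > E (90/17=5.29) > D (114/27=4.22) > A (30/34=0.88) > C (18/23=0.78)
Fill: take B (5 @ 213) → take F (35 @ 219) → take E (17 @ 90) → take D (27 @ 114) → take 27/34 of A → 23.82; 111/111 used.
Total value = 659.82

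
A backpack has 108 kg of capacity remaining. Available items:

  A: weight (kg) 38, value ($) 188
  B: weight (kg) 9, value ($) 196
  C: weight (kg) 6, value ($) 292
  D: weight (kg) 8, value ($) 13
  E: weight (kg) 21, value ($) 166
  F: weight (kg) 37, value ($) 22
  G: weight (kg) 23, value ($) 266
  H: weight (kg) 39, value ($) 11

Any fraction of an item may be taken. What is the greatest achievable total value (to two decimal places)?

1122.78

Greedy by value/weight ratio, highest first.
Ratios (sorted): C 48.67, B 21.78, G 11.57, E 7.90, A 4.95, D 1.62, F 0.59, H 0.28
take C (6 @ 292); take B (9 @ 196); take G (23 @ 266); take E (21 @ 166); take A (38 @ 188); take D (8 @ 13); take 3/37 of F → 1.78. Capacity used 108/108.
Total value = 1122.78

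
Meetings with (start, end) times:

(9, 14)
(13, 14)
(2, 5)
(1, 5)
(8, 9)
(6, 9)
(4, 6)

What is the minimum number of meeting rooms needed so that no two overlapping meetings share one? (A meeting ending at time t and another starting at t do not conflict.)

The answer is the maximum number of intervals overlapping at any instant.
starts: [1, 2, 4, 6, 8, 9, 13]
ends:   [5, 5, 6, 9, 9, 14, 14]
s1→1 s2→2 s4→3  — peak 3.

3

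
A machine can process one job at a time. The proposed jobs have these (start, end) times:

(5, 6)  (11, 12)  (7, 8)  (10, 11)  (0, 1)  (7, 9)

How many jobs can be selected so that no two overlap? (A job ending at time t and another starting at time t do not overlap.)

5

Order by finish time; keep every interval that doesn't clash with the previous kept one.
By end time: (0,1), (5,6), (7,8), (7,9), (10,11), (11,12).
Pick (0,1); next start ≥ 1 → (5,6); next start ≥ 6 → (7,8); next start ≥ 8 → (10,11); next start ≥ 11 → (11,12).
Selected 5 jobs.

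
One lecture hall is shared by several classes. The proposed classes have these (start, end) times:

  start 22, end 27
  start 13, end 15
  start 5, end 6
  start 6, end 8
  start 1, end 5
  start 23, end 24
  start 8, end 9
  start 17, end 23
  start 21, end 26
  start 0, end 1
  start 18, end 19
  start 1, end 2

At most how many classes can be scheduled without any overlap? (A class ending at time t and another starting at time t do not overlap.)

8

Sorted by end: (0,1)  (1,2)  (1,5)  (5,6)  (6,8)  (8,9)  (13,15)  (18,19)  (17,23)  (23,24)  (21,26)  (22,27)
take (0,1); take (1,2); take (5,6); take (6,8); take (8,9); take (13,15); take (18,19); take (23,24).
Selected 8 classes.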